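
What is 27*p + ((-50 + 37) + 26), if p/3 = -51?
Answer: -4118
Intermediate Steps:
p = -153 (p = 3*(-51) = -153)
27*p + ((-50 + 37) + 26) = 27*(-153) + ((-50 + 37) + 26) = -4131 + (-13 + 26) = -4131 + 13 = -4118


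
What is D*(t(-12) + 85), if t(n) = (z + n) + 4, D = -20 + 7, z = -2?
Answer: -975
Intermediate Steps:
D = -13
t(n) = 2 + n (t(n) = (-2 + n) + 4 = 2 + n)
D*(t(-12) + 85) = -13*((2 - 12) + 85) = -13*(-10 + 85) = -13*75 = -975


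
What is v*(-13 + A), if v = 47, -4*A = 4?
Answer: -658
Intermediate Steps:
A = -1 (A = -1/4*4 = -1)
v*(-13 + A) = 47*(-13 - 1) = 47*(-14) = -658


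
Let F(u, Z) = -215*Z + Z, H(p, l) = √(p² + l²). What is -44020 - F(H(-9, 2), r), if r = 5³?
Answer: -17270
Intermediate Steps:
r = 125
H(p, l) = √(l² + p²)
F(u, Z) = -214*Z
-44020 - F(H(-9, 2), r) = -44020 - (-214)*125 = -44020 - 1*(-26750) = -44020 + 26750 = -17270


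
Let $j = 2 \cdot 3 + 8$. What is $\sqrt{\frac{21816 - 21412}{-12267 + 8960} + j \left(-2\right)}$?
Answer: $\frac{10 i \sqrt{3075510}}{3307} \approx 5.303 i$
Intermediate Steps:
$j = 14$ ($j = 6 + 8 = 14$)
$\sqrt{\frac{21816 - 21412}{-12267 + 8960} + j \left(-2\right)} = \sqrt{\frac{21816 - 21412}{-12267 + 8960} + 14 \left(-2\right)} = \sqrt{\frac{404}{-3307} - 28} = \sqrt{404 \left(- \frac{1}{3307}\right) - 28} = \sqrt{- \frac{404}{3307} - 28} = \sqrt{- \frac{93000}{3307}} = \frac{10 i \sqrt{3075510}}{3307}$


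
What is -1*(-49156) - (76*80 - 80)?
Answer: 43156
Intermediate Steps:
-1*(-49156) - (76*80 - 80) = 49156 - (6080 - 80) = 49156 - 1*6000 = 49156 - 6000 = 43156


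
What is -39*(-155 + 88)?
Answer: 2613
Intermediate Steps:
-39*(-155 + 88) = -39*(-67) = 2613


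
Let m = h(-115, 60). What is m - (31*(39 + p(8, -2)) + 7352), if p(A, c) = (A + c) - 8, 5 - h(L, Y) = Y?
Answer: -8554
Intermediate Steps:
h(L, Y) = 5 - Y
p(A, c) = -8 + A + c
m = -55 (m = 5 - 1*60 = 5 - 60 = -55)
m - (31*(39 + p(8, -2)) + 7352) = -55 - (31*(39 + (-8 + 8 - 2)) + 7352) = -55 - (31*(39 - 2) + 7352) = -55 - (31*37 + 7352) = -55 - (1147 + 7352) = -55 - 1*8499 = -55 - 8499 = -8554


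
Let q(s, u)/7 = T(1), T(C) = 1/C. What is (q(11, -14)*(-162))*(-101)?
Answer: 114534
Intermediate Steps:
q(s, u) = 7 (q(s, u) = 7/1 = 7*1 = 7)
(q(11, -14)*(-162))*(-101) = (7*(-162))*(-101) = -1134*(-101) = 114534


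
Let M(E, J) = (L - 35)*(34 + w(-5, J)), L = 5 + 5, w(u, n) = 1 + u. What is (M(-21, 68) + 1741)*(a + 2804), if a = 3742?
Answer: 6487086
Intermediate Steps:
L = 10
M(E, J) = -750 (M(E, J) = (10 - 35)*(34 + (1 - 5)) = -25*(34 - 4) = -25*30 = -750)
(M(-21, 68) + 1741)*(a + 2804) = (-750 + 1741)*(3742 + 2804) = 991*6546 = 6487086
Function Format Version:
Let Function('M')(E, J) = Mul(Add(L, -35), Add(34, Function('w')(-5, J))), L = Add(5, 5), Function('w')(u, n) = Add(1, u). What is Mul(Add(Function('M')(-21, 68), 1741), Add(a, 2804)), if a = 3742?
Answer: 6487086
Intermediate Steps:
L = 10
Function('M')(E, J) = -750 (Function('M')(E, J) = Mul(Add(10, -35), Add(34, Add(1, -5))) = Mul(-25, Add(34, -4)) = Mul(-25, 30) = -750)
Mul(Add(Function('M')(-21, 68), 1741), Add(a, 2804)) = Mul(Add(-750, 1741), Add(3742, 2804)) = Mul(991, 6546) = 6487086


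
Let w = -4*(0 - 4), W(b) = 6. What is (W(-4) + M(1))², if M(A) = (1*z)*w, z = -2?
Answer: 676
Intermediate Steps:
w = 16 (w = -4*(-4) = 16)
M(A) = -32 (M(A) = (1*(-2))*16 = -2*16 = -32)
(W(-4) + M(1))² = (6 - 32)² = (-26)² = 676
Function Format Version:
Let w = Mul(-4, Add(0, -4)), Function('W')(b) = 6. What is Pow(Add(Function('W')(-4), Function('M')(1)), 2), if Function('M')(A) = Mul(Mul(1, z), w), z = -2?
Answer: 676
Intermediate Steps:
w = 16 (w = Mul(-4, -4) = 16)
Function('M')(A) = -32 (Function('M')(A) = Mul(Mul(1, -2), 16) = Mul(-2, 16) = -32)
Pow(Add(Function('W')(-4), Function('M')(1)), 2) = Pow(Add(6, -32), 2) = Pow(-26, 2) = 676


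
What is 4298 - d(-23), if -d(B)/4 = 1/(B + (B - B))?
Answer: 98850/23 ≈ 4297.8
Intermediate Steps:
d(B) = -4/B (d(B) = -4/(B + (B - B)) = -4/(B + 0) = -4/B)
4298 - d(-23) = 4298 - (-4)/(-23) = 4298 - (-4)*(-1)/23 = 4298 - 1*4/23 = 4298 - 4/23 = 98850/23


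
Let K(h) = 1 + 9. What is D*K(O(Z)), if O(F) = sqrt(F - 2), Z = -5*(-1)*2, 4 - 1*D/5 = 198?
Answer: -9700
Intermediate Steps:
D = -970 (D = 20 - 5*198 = 20 - 990 = -970)
Z = 10 (Z = 5*2 = 10)
O(F) = sqrt(-2 + F)
K(h) = 10
D*K(O(Z)) = -970*10 = -9700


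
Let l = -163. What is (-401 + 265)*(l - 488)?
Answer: 88536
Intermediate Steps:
(-401 + 265)*(l - 488) = (-401 + 265)*(-163 - 488) = -136*(-651) = 88536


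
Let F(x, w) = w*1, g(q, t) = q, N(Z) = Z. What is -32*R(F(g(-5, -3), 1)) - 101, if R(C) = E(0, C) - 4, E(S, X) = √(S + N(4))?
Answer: -37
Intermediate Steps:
F(x, w) = w
E(S, X) = √(4 + S) (E(S, X) = √(S + 4) = √(4 + S))
R(C) = -2 (R(C) = √(4 + 0) - 4 = √4 - 4 = 2 - 4 = -2)
-32*R(F(g(-5, -3), 1)) - 101 = -32*(-2) - 101 = 64 - 101 = -37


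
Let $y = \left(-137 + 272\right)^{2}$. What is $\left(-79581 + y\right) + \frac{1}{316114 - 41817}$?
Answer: $- \frac{16829766731}{274297} \approx -61356.0$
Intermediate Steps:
$y = 18225$ ($y = 135^{2} = 18225$)
$\left(-79581 + y\right) + \frac{1}{316114 - 41817} = \left(-79581 + 18225\right) + \frac{1}{316114 - 41817} = -61356 + \frac{1}{274297} = - \frac{16829766731}{274297}$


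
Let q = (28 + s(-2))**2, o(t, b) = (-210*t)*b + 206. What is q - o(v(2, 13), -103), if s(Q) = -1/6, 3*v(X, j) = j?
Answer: -3353807/36 ≈ -93161.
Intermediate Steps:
v(X, j) = j/3
s(Q) = -1/6 (s(Q) = -1*1/6 = -1/6)
o(t, b) = 206 - 210*b*t (o(t, b) = -210*b*t + 206 = 206 - 210*b*t)
q = 27889/36 (q = (28 - 1/6)**2 = (167/6)**2 = 27889/36 ≈ 774.69)
q - o(v(2, 13), -103) = 27889/36 - (206 - 210*(-103)*(1/3)*13) = 27889/36 - (206 - 210*(-103)*13/3) = 27889/36 - (206 + 93730) = 27889/36 - 1*93936 = 27889/36 - 93936 = -3353807/36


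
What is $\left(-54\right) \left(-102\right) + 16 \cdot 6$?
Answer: $5604$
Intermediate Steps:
$\left(-54\right) \left(-102\right) + 16 \cdot 6 = 5508 + 96 = 5604$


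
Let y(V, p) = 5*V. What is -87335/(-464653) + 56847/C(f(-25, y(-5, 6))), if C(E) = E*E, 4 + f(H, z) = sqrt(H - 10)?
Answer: 2*(349340*sqrt(35) + 13206234863*I)/(464653*(-19*I + 8*sqrt(35))) ≈ -415.07 + 1034.4*I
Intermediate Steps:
f(H, z) = -4 + sqrt(-10 + H) (f(H, z) = -4 + sqrt(H - 10) = -4 + sqrt(-10 + H))
C(E) = E**2
-87335/(-464653) + 56847/C(f(-25, y(-5, 6))) = -87335/(-464653) + 56847/((-4 + sqrt(-10 - 25))**2) = -87335*(-1/464653) + 56847/((-4 + sqrt(-35))**2) = 87335/464653 + 56847/((-4 + I*sqrt(35))**2) = 87335/464653 + 56847/(-4 + I*sqrt(35))**2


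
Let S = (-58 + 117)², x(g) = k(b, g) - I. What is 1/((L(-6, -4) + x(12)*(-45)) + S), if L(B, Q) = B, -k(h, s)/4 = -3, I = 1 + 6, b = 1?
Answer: 1/3250 ≈ 0.00030769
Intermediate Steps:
I = 7
k(h, s) = 12 (k(h, s) = -4*(-3) = 12)
x(g) = 5 (x(g) = 12 - 1*7 = 12 - 7 = 5)
S = 3481 (S = 59² = 3481)
1/((L(-6, -4) + x(12)*(-45)) + S) = 1/((-6 + 5*(-45)) + 3481) = 1/((-6 - 225) + 3481) = 1/(-231 + 3481) = 1/3250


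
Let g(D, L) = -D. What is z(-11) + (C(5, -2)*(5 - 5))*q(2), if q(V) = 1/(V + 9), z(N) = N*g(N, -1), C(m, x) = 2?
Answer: -121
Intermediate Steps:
z(N) = -N² (z(N) = N*(-N) = -N²)
q(V) = 1/(9 + V)
z(-11) + (C(5, -2)*(5 - 5))*q(2) = -1*(-11)² + (2*(5 - 5))/(9 + 2) = -1*121 + (2*0)/11 = -121 + 0*(1/11) = -121 + 0 = -121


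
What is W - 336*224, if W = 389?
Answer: -74875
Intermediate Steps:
W - 336*224 = 389 - 336*224 = 389 - 75264 = -74875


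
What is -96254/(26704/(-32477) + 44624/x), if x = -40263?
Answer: 62931897572277/1262218400 ≈ 49858.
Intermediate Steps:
-96254/(26704/(-32477) + 44624/x) = -96254/(26704/(-32477) + 44624/(-40263)) = -96254/(26704*(-1/32477) + 44624*(-1/40263)) = -96254/(-26704/32477 - 44624/40263) = -96254/(-2524436800/1307621451) = -96254*(-1307621451/2524436800) = 62931897572277/1262218400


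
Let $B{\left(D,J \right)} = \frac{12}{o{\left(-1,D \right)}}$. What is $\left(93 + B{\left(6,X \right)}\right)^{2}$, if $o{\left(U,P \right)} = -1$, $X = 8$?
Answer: $6561$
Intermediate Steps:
$B{\left(D,J \right)} = -12$ ($B{\left(D,J \right)} = \frac{12}{-1} = 12 \left(-1\right) = -12$)
$\left(93 + B{\left(6,X \right)}\right)^{2} = \left(93 - 12\right)^{2} = 81^{2} = 6561$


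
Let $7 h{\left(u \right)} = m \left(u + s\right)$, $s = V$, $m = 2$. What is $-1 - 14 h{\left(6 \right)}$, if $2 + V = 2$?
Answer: $-25$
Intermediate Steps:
$V = 0$ ($V = -2 + 2 = 0$)
$s = 0$
$h{\left(u \right)} = \frac{2 u}{7}$ ($h{\left(u \right)} = \frac{2 \left(u + 0\right)}{7} = \frac{2 u}{7}$)
$-1 - 14 h{\left(6 \right)} = -1 - 14 \cdot \frac{2}{7} \cdot 6 = -1 - 24 = -25$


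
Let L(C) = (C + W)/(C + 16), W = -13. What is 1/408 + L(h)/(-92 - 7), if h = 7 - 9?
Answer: 139/10472 ≈ 0.013273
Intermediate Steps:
h = -2
L(C) = (-13 + C)/(16 + C) (L(C) = (C - 13)/(C + 16) = (-13 + C)/(16 + C))
1/408 + L(h)/(-92 - 7) = 1/408 + ((-13 - 2)/(16 - 2))/(-92 - 7) = 1/408 + (-15/14)/(-99) = 1/408 - (-15)/1386 = 1/408 - 1/99*(-15/14) = 1/408 + 5/462 = 139/10472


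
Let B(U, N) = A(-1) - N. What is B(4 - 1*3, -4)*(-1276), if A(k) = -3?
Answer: -1276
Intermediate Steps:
B(U, N) = -3 - N
B(4 - 1*3, -4)*(-1276) = (-3 - 1*(-4))*(-1276) = (-3 + 4)*(-1276) = 1*(-1276) = -1276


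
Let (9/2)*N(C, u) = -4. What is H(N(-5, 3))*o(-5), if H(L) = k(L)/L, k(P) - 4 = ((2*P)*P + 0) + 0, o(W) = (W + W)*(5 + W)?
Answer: 0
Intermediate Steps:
N(C, u) = -8/9 (N(C, u) = (2/9)*(-4) = -8/9)
o(W) = 2*W*(5 + W) (o(W) = (2*W)*(5 + W) = 2*W*(5 + W))
k(P) = 4 + 2*P² (k(P) = 4 + (((2*P)*P + 0) + 0) = 4 + ((2*P² + 0) + 0) = 4 + (2*P² + 0) = 4 + 2*P²)
H(L) = (4 + 2*L²)/L
H(N(-5, 3))*o(-5) = (2*(-8/9) + 4/(-8/9))*(2*(-5)*(5 - 5)) = (-16/9 + 4*(-9/8))*(2*(-5)*0) = (-16/9 - 9/2)*0 = -113/18*0 = 0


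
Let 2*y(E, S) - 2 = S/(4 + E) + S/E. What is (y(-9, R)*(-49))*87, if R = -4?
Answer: -103733/15 ≈ -6915.5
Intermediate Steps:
y(E, S) = 1 + S/(2*E) + S/(2*(4 + E)) (y(E, S) = 1 + (S/(4 + E) + S/E)/2 = 1 + (S/E + S/(4 + E))/2 = 1 + (S/(2*E) + S/(2*(4 + E))) = 1 + S/(2*E) + S/(2*(4 + E)))
(y(-9, R)*(-49))*87 = ((((-9)² + 2*(-4) + 4*(-9) - 9*(-4))/((-9)*(4 - 9)))*(-49))*87 = (-⅑*(81 - 8 - 36 + 36)/(-5)*(-49))*87 = (-⅑*(-⅕)*73*(-49))*87 = ((73/45)*(-49))*87 = -3577/45*87 = -103733/15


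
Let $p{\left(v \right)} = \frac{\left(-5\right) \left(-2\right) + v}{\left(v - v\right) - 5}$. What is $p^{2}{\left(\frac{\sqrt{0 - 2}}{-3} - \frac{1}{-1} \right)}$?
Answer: $\frac{\left(33 - i \sqrt{2}\right)^{2}}{225} \approx 4.8311 - 0.41484 i$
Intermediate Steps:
$p{\left(v \right)} = -2 - \frac{v}{5}$ ($p{\left(v \right)} = \frac{10 + v}{0 - 5} = \frac{10 + v}{-5} = \left(10 + v\right) \left(- \frac{1}{5}\right) = -2 - \frac{v}{5}$)
$p^{2}{\left(\frac{\sqrt{0 - 2}}{-3} - \frac{1}{-1} \right)} = \left(-2 - \frac{\frac{\sqrt{0 - 2}}{-3} - \frac{1}{-1}}{5}\right)^{2} = \left(-2 - \frac{\sqrt{-2} \left(- \frac{1}{3}\right) - -1}{5}\right)^{2} = \left(-2 - \frac{i \sqrt{2} \left(- \frac{1}{3}\right) + 1}{5}\right)^{2} = \left(-2 - \frac{- \frac{i \sqrt{2}}{3} + 1}{5}\right)^{2} = \left(-2 - \frac{1 - \frac{i \sqrt{2}}{3}}{5}\right)^{2} = \left(-2 - \left(\frac{1}{5} - \frac{i \sqrt{2}}{15}\right)\right)^{2} = \left(- \frac{11}{5} + \frac{i \sqrt{2}}{15}\right)^{2}$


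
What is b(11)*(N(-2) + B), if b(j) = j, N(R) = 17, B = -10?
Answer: 77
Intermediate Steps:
b(11)*(N(-2) + B) = 11*(17 - 10) = 11*7 = 77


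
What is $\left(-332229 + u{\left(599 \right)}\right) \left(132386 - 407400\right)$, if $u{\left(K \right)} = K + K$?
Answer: $91038159434$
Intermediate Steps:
$u{\left(K \right)} = 2 K$
$\left(-332229 + u{\left(599 \right)}\right) \left(132386 - 407400\right) = \left(-332229 + 2 \cdot 599\right) \left(132386 - 407400\right) = \left(-332229 + 1198\right) \left(-275014\right) = \left(-331031\right) \left(-275014\right) = 91038159434$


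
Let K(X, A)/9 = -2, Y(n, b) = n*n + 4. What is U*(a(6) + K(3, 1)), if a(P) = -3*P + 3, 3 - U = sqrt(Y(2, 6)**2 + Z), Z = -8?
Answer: -99 + 66*sqrt(14) ≈ 147.95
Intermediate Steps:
Y(n, b) = 4 + n**2 (Y(n, b) = n**2 + 4 = 4 + n**2)
K(X, A) = -18 (K(X, A) = 9*(-2) = -18)
U = 3 - 2*sqrt(14) (U = 3 - sqrt((4 + 2**2)**2 - 8) = 3 - sqrt((4 + 4)**2 - 8) = 3 - sqrt(8**2 - 8) = 3 - sqrt(64 - 8) = 3 - sqrt(56) = 3 - 2*sqrt(14) ≈ -4.4833)
a(P) = 3 - 3*P
U*(a(6) + K(3, 1)) = (3 - 2*sqrt(14))*((3 - 3*6) - 18) = (3 - 2*sqrt(14))*((3 - 18) - 18) = (3 - 2*sqrt(14))*(-15 - 18) = (3 - 2*sqrt(14))*(-33) = -99 + 66*sqrt(14)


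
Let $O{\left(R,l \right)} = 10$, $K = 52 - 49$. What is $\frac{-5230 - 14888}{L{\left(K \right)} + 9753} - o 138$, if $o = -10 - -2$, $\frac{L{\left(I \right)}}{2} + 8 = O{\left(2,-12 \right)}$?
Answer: $\frac{10751610}{9757} \approx 1101.9$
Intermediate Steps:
$K = 3$ ($K = 52 - 49 = 3$)
$L{\left(I \right)} = 4$ ($L{\left(I \right)} = -16 + 2 \cdot 10 = -16 + 20 = 4$)
$o = -8$ ($o = -10 + 2 = -8$)
$\frac{-5230 - 14888}{L{\left(K \right)} + 9753} - o 138 = \frac{-5230 - 14888}{4 + 9753} - \left(-8\right) 138 = - \frac{20118}{9757} - -1104 = \left(-20118\right) \frac{1}{9757} + 1104 = - \frac{20118}{9757} + 1104 = \frac{10751610}{9757}$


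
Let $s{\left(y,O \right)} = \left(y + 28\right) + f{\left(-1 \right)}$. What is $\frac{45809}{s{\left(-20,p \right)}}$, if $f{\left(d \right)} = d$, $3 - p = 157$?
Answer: $\frac{45809}{7} \approx 6544.1$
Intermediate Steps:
$p = -154$ ($p = 3 - 157 = -154$)
$s{\left(y,O \right)} = 27 + y$ ($s{\left(y,O \right)} = \left(y + 28\right) - 1 = \left(28 + y\right) - 1 = 27 + y$)
$\frac{45809}{s{\left(-20,p \right)}} = \frac{45809}{27 - 20} = \frac{45809}{7}$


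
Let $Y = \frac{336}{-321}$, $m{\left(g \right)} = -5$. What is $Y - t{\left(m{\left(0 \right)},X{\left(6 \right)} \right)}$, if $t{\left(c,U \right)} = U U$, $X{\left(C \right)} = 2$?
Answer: $- \frac{540}{107} \approx -5.0467$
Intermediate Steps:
$t{\left(c,U \right)} = U^{2}$
$Y = - \frac{112}{107}$ ($Y = 336 \left(- \frac{1}{321}\right) = - \frac{112}{107} \approx -1.0467$)
$Y - t{\left(m{\left(0 \right)},X{\left(6 \right)} \right)} = - \frac{112}{107} - 2^{2} = - \frac{112}{107} - 4 = - \frac{540}{107}$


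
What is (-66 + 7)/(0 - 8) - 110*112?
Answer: -98501/8 ≈ -12313.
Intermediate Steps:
(-66 + 7)/(0 - 8) - 110*112 = -59/(-8) - 12320 = -59*(-⅛) - 12320 = 59/8 - 12320 = -98501/8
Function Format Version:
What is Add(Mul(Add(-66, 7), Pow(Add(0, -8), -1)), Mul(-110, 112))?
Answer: Rational(-98501, 8) ≈ -12313.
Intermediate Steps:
Add(Mul(Add(-66, 7), Pow(Add(0, -8), -1)), Mul(-110, 112)) = Add(Mul(-59, Pow(-8, -1)), -12320) = Add(Mul(-59, Rational(-1, 8)), -12320) = Add(Rational(59, 8), -12320) = Rational(-98501, 8)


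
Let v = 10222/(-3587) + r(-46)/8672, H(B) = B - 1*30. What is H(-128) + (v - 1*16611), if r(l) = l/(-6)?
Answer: -1565138737499/93319392 ≈ -16772.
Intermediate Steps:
H(B) = -30 + B (H(B) = B - 30 = -30 + B)
r(l) = -l/6 (r(l) = l*(-1/6) = -l/6)
v = -265853051/93319392 (v = 10222/(-3587) - 1/6*(-46)/8672 = 10222*(-1/3587) + (23/3)*(1/8672) = -10222/3587 + 23/26016 = -265853051/93319392 ≈ -2.8489)
H(-128) + (v - 1*16611) = (-30 - 128) + (-265853051/93319392 - 1*16611) = -158 + (-265853051/93319392 - 16611) = -158 - 1550394273563/93319392 = -1565138737499/93319392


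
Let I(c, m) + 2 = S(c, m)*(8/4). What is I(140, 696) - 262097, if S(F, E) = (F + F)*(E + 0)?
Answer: 127661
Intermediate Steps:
S(F, E) = 2*E*F (S(F, E) = (2*F)*E = 2*E*F)
I(c, m) = -2 + 4*c*m (I(c, m) = -2 + (2*m*c)*(8/4) = -2 + (2*c*m)*(8*(¼)) = -2 + (2*c*m)*2 = -2 + 4*c*m)
I(140, 696) - 262097 = (-2 + 4*140*696) - 262097 = (-2 + 389760) - 262097 = 389758 - 262097 = 127661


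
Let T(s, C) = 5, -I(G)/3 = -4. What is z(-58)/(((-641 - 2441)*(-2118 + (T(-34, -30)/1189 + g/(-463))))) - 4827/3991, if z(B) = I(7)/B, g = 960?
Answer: -8681461371792516/7177897540446581 ≈ -1.2095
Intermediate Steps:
I(G) = 12 (I(G) = -3*(-4) = 12)
z(B) = 12/B
z(-58)/(((-641 - 2441)*(-2118 + (T(-34, -30)/1189 + g/(-463))))) - 4827/3991 = (12/(-58))/(((-641 - 2441)*(-2118 + (5/1189 + 960/(-463))))) - 4827/3991 = (12*(-1/58))/((-3082*(-2118 + (5*(1/1189) + 960*(-1/463))))) - 4827*1/3991 = -6*(-1/(3082*(-2118 + (5/1189 - 960/463))))/29 - 4827/3991 = -6*(-1/(3082*(-2118 - 1139125/550507)))/29 - 4827/3991 = -6/(29*((-3082*(-1167112951/550507)))) - 4827/3991 = -6/(29*3597042114982/550507) - 4827/3991 = -6/29*550507/3597042114982 - 4827/3991 = -56949/1798521057491 - 4827/3991 = -8681461371792516/7177897540446581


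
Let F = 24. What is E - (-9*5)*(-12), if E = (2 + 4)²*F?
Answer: 324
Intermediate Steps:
E = 864 (E = (2 + 4)²*24 = 6²*24 = 36*24 = 864)
E - (-9*5)*(-12) = 864 - (-9*5)*(-12) = 864 - (-45)*(-12) = 864 - 1*540 = 864 - 540 = 324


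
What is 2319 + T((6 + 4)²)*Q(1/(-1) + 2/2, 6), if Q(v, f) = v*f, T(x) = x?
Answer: 2319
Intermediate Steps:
Q(v, f) = f*v
2319 + T((6 + 4)²)*Q(1/(-1) + 2/2, 6) = 2319 + (6 + 4)²*(6*(1/(-1) + 2/2)) = 2319 + 10²*(6*(1*(-1) + 2*(½))) = 2319 + 100*(6*(-1 + 1)) = 2319 + 100*(6*0) = 2319 + 100*0 = 2319 + 0 = 2319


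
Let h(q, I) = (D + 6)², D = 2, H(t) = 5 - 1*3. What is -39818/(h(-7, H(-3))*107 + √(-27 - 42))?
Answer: -272673664/46895173 + 39818*I*√69/46895173 ≈ -5.8145 + 0.007053*I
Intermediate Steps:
H(t) = 2 (H(t) = 5 - 3 = 2)
h(q, I) = 64 (h(q, I) = (2 + 6)² = 8² = 64)
-39818/(h(-7, H(-3))*107 + √(-27 - 42)) = -39818/(64*107 + √(-27 - 42)) = -39818/(6848 + √(-69)) = -39818/(6848 + I*√69)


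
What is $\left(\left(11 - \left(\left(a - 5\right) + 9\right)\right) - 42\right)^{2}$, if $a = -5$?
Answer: $900$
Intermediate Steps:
$\left(\left(11 - \left(\left(a - 5\right) + 9\right)\right) - 42\right)^{2} = \left(\left(11 - \left(\left(-5 - 5\right) + 9\right)\right) - 42\right)^{2} = \left(\left(11 - \left(-10 + 9\right)\right) - 42\right)^{2} = \left(\left(11 - -1\right) - 42\right)^{2} = \left(\left(11 + 1\right) - 42\right)^{2} = \left(12 - 42\right)^{2} = \left(-30\right)^{2} = 900$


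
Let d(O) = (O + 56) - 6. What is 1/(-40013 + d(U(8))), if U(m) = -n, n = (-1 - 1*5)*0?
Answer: -1/39963 ≈ -2.5023e-5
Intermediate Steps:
n = 0 (n = (-1 - 5)*0 = -6*0 = 0)
U(m) = 0 (U(m) = -1*0 = 0)
d(O) = 50 + O (d(O) = (56 + O) - 6 = 50 + O)
1/(-40013 + d(U(8))) = 1/(-40013 + (50 + 0)) = 1/(-40013 + 50) = 1/(-39963) = -1/39963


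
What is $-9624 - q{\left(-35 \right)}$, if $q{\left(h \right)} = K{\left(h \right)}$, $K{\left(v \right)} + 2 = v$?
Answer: $-9587$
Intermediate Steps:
$K{\left(v \right)} = -2 + v$
$q{\left(h \right)} = -2 + h$
$-9624 - q{\left(-35 \right)} = -9624 - \left(-2 - 35\right) = -9624 - -37 = -9624 + 37 = -9587$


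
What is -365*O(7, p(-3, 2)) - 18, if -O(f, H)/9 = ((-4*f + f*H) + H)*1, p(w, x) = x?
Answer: -39438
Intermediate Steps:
O(f, H) = -9*H + 36*f - 9*H*f (O(f, H) = -9*((-4*f + f*H) + H) = -9*((-4*f + H*f) + H) = -9*(H - 4*f + H*f) = -9*H + 36*f - 9*H*f)
-365*O(7, p(-3, 2)) - 18 = -365*(-9*2 + 36*7 - 9*2*7) - 18 = -365*(-18 + 252 - 126) - 18 = -365*108 - 18 = -39420 - 18 = -39438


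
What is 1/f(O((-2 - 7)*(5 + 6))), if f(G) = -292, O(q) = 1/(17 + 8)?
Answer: -1/292 ≈ -0.0034247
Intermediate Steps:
O(q) = 1/25
1/f(O((-2 - 7)*(5 + 6))) = 1/(-292) = -1/292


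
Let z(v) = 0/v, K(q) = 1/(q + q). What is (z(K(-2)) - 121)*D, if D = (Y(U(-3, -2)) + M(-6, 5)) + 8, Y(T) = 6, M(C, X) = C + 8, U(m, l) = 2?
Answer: -1936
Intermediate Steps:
K(q) = 1/(2*q)
M(C, X) = 8 + C
z(v) = 0
D = 16 (D = (6 + (8 - 6)) + 8 = (6 + 2) + 8 = 8 + 8 = 16)
(z(K(-2)) - 121)*D = (0 - 121)*16 = -121*16 = -1936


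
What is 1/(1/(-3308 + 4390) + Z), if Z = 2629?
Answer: 1082/2844579 ≈ 0.00038037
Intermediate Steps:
1/(1/(-3308 + 4390) + Z) = 1/(1/(-3308 + 4390) + 2629) = 1/(1/1082 + 2629) = 1/(2844579/1082) = 1082/2844579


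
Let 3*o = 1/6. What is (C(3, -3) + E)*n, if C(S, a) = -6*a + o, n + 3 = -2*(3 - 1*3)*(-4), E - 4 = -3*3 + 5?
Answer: -325/6 ≈ -54.167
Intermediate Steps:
E = 0 (E = 4 + (-3*3 + 5) = 4 + (-9 + 5) = 4 - 4 = 0)
o = 1/18 (o = (1/3)/6 = (1/3)*(1/6) = 1/18 ≈ 0.055556)
n = -3 (n = -3 - 2*(3 - 1*3)*(-4) = -3 - 2*(3 - 3)*(-4) = -3 - 2*0*(-4) = -3 + 0*(-4) = -3 + 0 = -3)
C(S, a) = 1/18 - 6*a (C(S, a) = -6*a + 1/18 = 1/18 - 6*a)
(C(3, -3) + E)*n = ((1/18 - 6*(-3)) + 0)*(-3) = ((1/18 + 18) + 0)*(-3) = (325/18 + 0)*(-3) = (325/18)*(-3) = -325/6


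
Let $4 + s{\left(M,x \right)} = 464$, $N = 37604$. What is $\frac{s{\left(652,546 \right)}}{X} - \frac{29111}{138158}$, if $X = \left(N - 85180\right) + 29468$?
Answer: $- \frac{147673667}{625441266} \approx -0.23611$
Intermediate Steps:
$s{\left(M,x \right)} = 460$ ($s{\left(M,x \right)} = -4 + 464 = 460$)
$X = -18108$ ($X = \left(37604 - 85180\right) + 29468 = -47576 + 29468 = -18108$)
$\frac{s{\left(652,546 \right)}}{X} - \frac{29111}{138158} = \frac{460}{-18108} - \frac{29111}{138158} = 460 \left(- \frac{1}{18108}\right) - \frac{29111}{138158} = - \frac{115}{4527} - \frac{29111}{138158} = - \frac{147673667}{625441266}$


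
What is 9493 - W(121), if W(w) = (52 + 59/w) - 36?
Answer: 1146658/121 ≈ 9476.5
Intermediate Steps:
W(w) = 16 + 59/w
9493 - W(121) = 9493 - (16 + 59/121) = 9493 - 1*1995/121 = 9493 - 1995/121 = 1146658/121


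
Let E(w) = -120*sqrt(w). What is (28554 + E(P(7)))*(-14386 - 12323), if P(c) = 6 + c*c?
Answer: -762648786 + 3205080*sqrt(55) ≈ -7.3888e+8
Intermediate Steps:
P(c) = 6 + c**2
(28554 + E(P(7)))*(-14386 - 12323) = (28554 - 120*sqrt(6 + 7**2))*(-14386 - 12323) = (28554 - 120*sqrt(6 + 49))*(-26709) = (28554 - 120*sqrt(55))*(-26709) = -762648786 + 3205080*sqrt(55)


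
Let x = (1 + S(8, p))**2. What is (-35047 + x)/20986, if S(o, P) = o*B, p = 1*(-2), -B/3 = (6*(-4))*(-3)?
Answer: 1473741/10493 ≈ 140.45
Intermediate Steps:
B = -216 (B = -3*6*(-4)*(-3) = -(-72)*(-3) = -3*72 = -216)
p = -2
S(o, P) = -216*o (S(o, P) = o*(-216) = -216*o)
x = 2982529 (x = (1 - 216*8)**2 = (1 - 1728)**2 = (-1727)**2 = 2982529)
(-35047 + x)/20986 = (-35047 + 2982529)/20986 = 2947482*(1/20986) = 1473741/10493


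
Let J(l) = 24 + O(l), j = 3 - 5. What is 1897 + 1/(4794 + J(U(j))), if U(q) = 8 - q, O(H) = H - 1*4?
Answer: 9151129/4824 ≈ 1897.0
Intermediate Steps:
O(H) = -4 + H (O(H) = H - 4 = -4 + H)
j = -2
J(l) = 20 + l (J(l) = 24 + (-4 + l) = 20 + l)
1897 + 1/(4794 + J(U(j))) = 1897 + 1/(4794 + (20 + (8 - 1*(-2)))) = 1897 + 1/(4794 + (20 + (8 + 2))) = 1897 + 1/(4794 + (20 + 10)) = 1897 + 1/(4794 + 30) = 1897 + 1/4824 = 9151129/4824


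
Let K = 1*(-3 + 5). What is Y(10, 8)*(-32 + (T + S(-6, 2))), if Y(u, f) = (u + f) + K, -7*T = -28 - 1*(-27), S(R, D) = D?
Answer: -4180/7 ≈ -597.14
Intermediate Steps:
T = ⅐ (T = -(-28 - 1*(-27))/7 = -(-28 + 27)/7 = -⅐*(-1) = ⅐ ≈ 0.14286)
K = 2 (K = 1*2 = 2)
Y(u, f) = 2 + f + u (Y(u, f) = (u + f) + 2 = (f + u) + 2 = 2 + f + u)
Y(10, 8)*(-32 + (T + S(-6, 2))) = (2 + 8 + 10)*(-32 + (⅐ + 2)) = 20*(-32 + 15/7) = 20*(-209/7) = -4180/7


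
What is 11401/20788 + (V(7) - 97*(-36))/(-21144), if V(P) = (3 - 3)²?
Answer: 7019627/18314228 ≈ 0.38329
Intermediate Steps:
V(P) = 0 (V(P) = 0² = 0)
11401/20788 + (V(7) - 97*(-36))/(-21144) = 11401/20788 + (0 - 97*(-36))/(-21144) = 11401*(1/20788) + (0 + 3492)*(-1/21144) = 11401/20788 + 3492*(-1/21144) = 11401/20788 - 291/1762 = 7019627/18314228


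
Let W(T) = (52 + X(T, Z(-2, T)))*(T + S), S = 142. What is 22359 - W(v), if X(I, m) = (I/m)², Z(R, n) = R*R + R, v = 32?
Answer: -31233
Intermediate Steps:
Z(R, n) = R + R² (Z(R, n) = R² + R = R + R²)
X(I, m) = I²/m²
W(T) = (52 + T²/4)*(142 + T) (W(T) = (52 + T²/(-2*(1 - 2))²)*(T + 142) = (52 + T²/(-2*(-1))²)*(142 + T) = (52 + T²/2²)*(142 + T) = (52 + T²*(¼))*(142 + T) = (52 + T²/4)*(142 + T))
22359 - W(v) = 22359 - (7384 + 52*32 + (¼)*32³ + (71/2)*32²) = 22359 - (7384 + 1664 + (¼)*32768 + (71/2)*1024) = 22359 - (7384 + 1664 + 8192 + 36352) = 22359 - 1*53592 = 22359 - 53592 = -31233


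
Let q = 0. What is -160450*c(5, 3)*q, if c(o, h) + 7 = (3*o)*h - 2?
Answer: 0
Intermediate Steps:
c(o, h) = -9 + 3*h*o (c(o, h) = -7 + ((3*o)*h - 2) = -7 + (3*h*o - 2) = -7 + (-2 + 3*h*o) = -9 + 3*h*o)
-160450*c(5, 3)*q = -160450*(-9 + 3*3*5)*0 = -160450*(-9 + 45)*0 = -5776200*0 = -160450*0 = 0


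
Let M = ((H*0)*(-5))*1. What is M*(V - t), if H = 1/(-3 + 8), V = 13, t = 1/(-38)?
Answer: 0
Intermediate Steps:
t = -1/38 ≈ -0.026316
H = 1/5 ≈ 0.20000
M = 0 (M = (((1/5)*0)*(-5))*1 = (0*(-5))*1 = 0*1 = 0)
M*(V - t) = 0*(13 - 1*(-1/38)) = 0*(13 + 1/38) = 0*(495/38) = 0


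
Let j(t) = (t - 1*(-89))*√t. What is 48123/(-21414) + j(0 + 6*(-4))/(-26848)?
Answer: -16041/7138 - 65*I*√6/13424 ≈ -2.2473 - 0.011861*I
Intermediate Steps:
j(t) = √t*(89 + t) (j(t) = (t + 89)*√t = (89 + t)*√t = √t*(89 + t))
48123/(-21414) + j(0 + 6*(-4))/(-26848) = 48123/(-21414) + (√(0 + 6*(-4))*(89 + (0 + 6*(-4))))/(-26848) = 48123*(-1/21414) + (√(0 - 24)*(89 + (0 - 24)))*(-1/26848) = -16041/7138 + (√(-24)*(89 - 24))*(-1/26848) = -16041/7138 + ((2*I*√6)*65)*(-1/26848) = -16041/7138 + (130*I*√6)*(-1/26848) = -16041/7138 - 65*I*√6/13424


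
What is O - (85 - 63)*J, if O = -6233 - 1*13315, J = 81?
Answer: -21330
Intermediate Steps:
O = -19548 (O = -6233 - 13315 = -19548)
O - (85 - 63)*J = -19548 - (85 - 63)*81 = -19548 - 22*81 = -19548 - 1*1782 = -19548 - 1782 = -21330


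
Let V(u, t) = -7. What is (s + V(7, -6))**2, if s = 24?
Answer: 289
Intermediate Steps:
(s + V(7, -6))**2 = (24 - 7)**2 = 17**2 = 289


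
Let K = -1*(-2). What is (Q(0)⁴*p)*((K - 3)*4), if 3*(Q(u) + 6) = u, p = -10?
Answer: 51840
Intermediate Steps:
K = 2
Q(u) = -6 + u/3
(Q(0)⁴*p)*((K - 3)*4) = ((-6 + (⅓)*0)⁴*(-10))*((2 - 3)*4) = ((-6 + 0)⁴*(-10))*(-1*4) = ((-6)⁴*(-10))*(-4) = (1296*(-10))*(-4) = -12960*(-4) = 51840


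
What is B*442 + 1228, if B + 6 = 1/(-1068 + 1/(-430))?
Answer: -654149244/459241 ≈ -1424.4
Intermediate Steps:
B = -2755876/459241 (B = -6 + 1/(-1068 + 1/(-430)) = -6 + 1/(-1068 - 1/430) = -6 + 1/(-459241/430) = -6 - 430/459241 = -2755876/459241 ≈ -6.0009)
B*442 + 1228 = -2755876/459241*442 + 1228 = -1218097192/459241 + 1228 = -654149244/459241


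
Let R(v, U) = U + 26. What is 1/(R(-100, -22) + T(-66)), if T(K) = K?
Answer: -1/62 ≈ -0.016129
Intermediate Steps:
R(v, U) = 26 + U
1/(R(-100, -22) + T(-66)) = 1/((26 - 22) - 66) = 1/(4 - 66) = 1/(-62) = -1/62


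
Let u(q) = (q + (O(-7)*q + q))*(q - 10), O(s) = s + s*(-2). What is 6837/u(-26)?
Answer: 2279/2808 ≈ 0.81161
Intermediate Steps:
O(s) = -s (O(s) = s - 2*s = -s)
u(q) = 9*q*(-10 + q) (u(q) = (q + ((-1*(-7))*q + q))*(q - 10) = (q + (7*q + q))*(-10 + q) = (q + 8*q)*(-10 + q) = (9*q)*(-10 + q) = 9*q*(-10 + q))
6837/u(-26) = 6837/((9*(-26)*(-10 - 26))) = 6837/((9*(-26)*(-36))) = 6837/8424 = 6837*(1/8424) = 2279/2808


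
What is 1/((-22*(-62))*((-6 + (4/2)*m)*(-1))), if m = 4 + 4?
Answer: -1/13640 ≈ -7.3314e-5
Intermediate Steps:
m = 8
1/((-22*(-62))*((-6 + (4/2)*m)*(-1))) = 1/((-22*(-62))*((-6 + (4/2)*8)*(-1))) = 1/(1364*((-6 + ((½)*4)*8)*(-1))) = 1/(1364*((-6 + 2*8)*(-1))) = 1/(1364*((-6 + 16)*(-1))) = 1/(1364*(10*(-1))) = 1/(1364*(-10)) = 1/(-13640) = -1/13640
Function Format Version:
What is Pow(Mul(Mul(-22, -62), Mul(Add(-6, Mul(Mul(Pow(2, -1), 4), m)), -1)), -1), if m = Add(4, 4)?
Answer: Rational(-1, 13640) ≈ -7.3314e-5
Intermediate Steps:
m = 8
Pow(Mul(Mul(-22, -62), Mul(Add(-6, Mul(Mul(Pow(2, -1), 4), m)), -1)), -1) = Pow(Mul(Mul(-22, -62), Mul(Add(-6, Mul(Mul(Pow(2, -1), 4), 8)), -1)), -1) = Pow(Mul(1364, Mul(Add(-6, Mul(Mul(Rational(1, 2), 4), 8)), -1)), -1) = Pow(Mul(1364, Mul(Add(-6, Mul(2, 8)), -1)), -1) = Pow(Mul(1364, Mul(Add(-6, 16), -1)), -1) = Pow(Mul(1364, Mul(10, -1)), -1) = Pow(Mul(1364, -10), -1) = Pow(-13640, -1) = Rational(-1, 13640)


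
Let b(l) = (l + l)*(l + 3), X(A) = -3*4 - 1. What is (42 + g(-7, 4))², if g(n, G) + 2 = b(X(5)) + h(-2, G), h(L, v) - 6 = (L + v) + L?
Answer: 93636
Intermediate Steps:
h(L, v) = 6 + v + 2*L (h(L, v) = 6 + ((L + v) + L) = 6 + (v + 2*L) = 6 + v + 2*L)
X(A) = -13 (X(A) = -12 - 1 = -13)
b(l) = 2*l*(3 + l) (b(l) = (2*l)*(3 + l) = 2*l*(3 + l))
g(n, G) = 260 + G (g(n, G) = -2 + (2*(-13)*(3 - 13) + (6 + G + 2*(-2))) = -2 + (2*(-13)*(-10) + (6 + G - 4)) = -2 + (260 + (2 + G)) = -2 + (262 + G) = 260 + G)
(42 + g(-7, 4))² = (42 + (260 + 4))² = (42 + 264)² = 306² = 93636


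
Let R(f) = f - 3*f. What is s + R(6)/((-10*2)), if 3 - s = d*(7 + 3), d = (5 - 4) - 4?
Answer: 168/5 ≈ 33.600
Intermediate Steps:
d = -3 (d = 1 - 4 = -3)
R(f) = -2*f
s = 33 (s = 3 - (-3)*(7 + 3) = 3 - (-3)*10 = 3 - 1*(-30) = 3 + 30 = 33)
s + R(6)/((-10*2)) = 33 + (-2*6)/((-10*2)) = 33 - 12/(-20) = 33 - 1/20*(-12) = 33 + ⅗ = 168/5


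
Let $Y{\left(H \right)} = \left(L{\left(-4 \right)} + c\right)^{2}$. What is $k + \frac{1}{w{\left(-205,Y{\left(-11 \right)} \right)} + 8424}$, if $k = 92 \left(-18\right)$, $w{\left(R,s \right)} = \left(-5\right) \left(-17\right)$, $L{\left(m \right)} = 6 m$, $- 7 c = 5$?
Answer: $- \frac{14090903}{8509} \approx -1656.0$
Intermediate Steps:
$c = - \frac{5}{7}$ ($c = \left(- \frac{1}{7}\right) 5 = - \frac{5}{7} \approx -0.71429$)
$Y{\left(H \right)} = \frac{29929}{49}$ ($Y{\left(H \right)} = \left(6 \left(-4\right) - \frac{5}{7}\right)^{2} = \left(-24 - \frac{5}{7}\right)^{2} = \left(- \frac{173}{7}\right)^{2} = \frac{29929}{49}$)
$w{\left(R,s \right)} = 85$
$k = -1656$
$k + \frac{1}{w{\left(-205,Y{\left(-11 \right)} \right)} + 8424} = -1656 + \frac{1}{85 + 8424} = -1656 + \frac{1}{8509} = - \frac{14090903}{8509}$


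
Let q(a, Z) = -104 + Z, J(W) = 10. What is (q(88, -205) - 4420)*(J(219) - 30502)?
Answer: 144196668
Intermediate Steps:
(q(88, -205) - 4420)*(J(219) - 30502) = ((-104 - 205) - 4420)*(10 - 30502) = (-309 - 4420)*(-30492) = -4729*(-30492) = 144196668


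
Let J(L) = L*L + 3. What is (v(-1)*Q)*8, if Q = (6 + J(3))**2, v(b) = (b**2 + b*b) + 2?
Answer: 10368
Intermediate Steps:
v(b) = 2 + 2*b**2 (v(b) = (b**2 + b**2) + 2 = 2*b**2 + 2 = 2 + 2*b**2)
J(L) = 3 + L**2 (J(L) = L**2 + 3 = 3 + L**2)
Q = 324 (Q = (6 + (3 + 3**2))**2 = (6 + (3 + 9))**2 = (6 + 12)**2 = 18**2 = 324)
(v(-1)*Q)*8 = ((2 + 2*(-1)**2)*324)*8 = ((2 + 2*1)*324)*8 = ((2 + 2)*324)*8 = (4*324)*8 = 1296*8 = 10368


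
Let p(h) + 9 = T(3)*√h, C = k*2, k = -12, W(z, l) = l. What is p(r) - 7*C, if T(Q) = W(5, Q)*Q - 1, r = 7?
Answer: 159 + 8*√7 ≈ 180.17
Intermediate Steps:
T(Q) = -1 + Q² (T(Q) = Q*Q - 1 = Q² - 1 = -1 + Q²)
C = -24 (C = -12*2 = -24)
p(h) = -9 + 8*√h (p(h) = -9 + (-1 + 3²)*√h = -9 + (-1 + 9)*√h = -9 + 8*√h)
p(r) - 7*C = (-9 + 8*√7) - 7*(-24) = (-9 + 8*√7) + 168 = 159 + 8*√7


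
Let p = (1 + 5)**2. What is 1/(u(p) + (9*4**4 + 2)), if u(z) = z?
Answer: 1/2342 ≈ 0.00042699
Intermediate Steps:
p = 36 (p = 6**2 = 36)
1/(u(p) + (9*4**4 + 2)) = 1/(36 + (9*4**4 + 2)) = 1/(36 + (9*256 + 2)) = 1/(36 + (2304 + 2)) = 1/(36 + 2306) = 1/2342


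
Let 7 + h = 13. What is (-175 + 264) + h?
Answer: 95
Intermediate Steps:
h = 6 (h = -7 + 13 = 6)
(-175 + 264) + h = (-175 + 264) + 6 = 89 + 6 = 95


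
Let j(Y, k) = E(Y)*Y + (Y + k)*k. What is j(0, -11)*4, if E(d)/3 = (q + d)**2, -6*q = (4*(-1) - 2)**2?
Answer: 484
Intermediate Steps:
q = -6 (q = -(4*(-1) - 2)**2/6 = -(-4 - 2)**2/6 = -1/6*(-6)**2 = -1/6*36 = -6)
E(d) = 3*(-6 + d)**2
j(Y, k) = k*(Y + k) + 3*Y*(-6 + Y)**2 (j(Y, k) = (3*(-6 + Y)**2)*Y + (Y + k)*k = 3*Y*(-6 + Y)**2 + k*(Y + k) = k*(Y + k) + 3*Y*(-6 + Y)**2)
j(0, -11)*4 = ((-11)**2 + 0*(-11) + 3*0*(-6 + 0)**2)*4 = (121 + 0 + 3*0*(-6)**2)*4 = (121 + 0 + 3*0*36)*4 = (121 + 0 + 0)*4 = 121*4 = 484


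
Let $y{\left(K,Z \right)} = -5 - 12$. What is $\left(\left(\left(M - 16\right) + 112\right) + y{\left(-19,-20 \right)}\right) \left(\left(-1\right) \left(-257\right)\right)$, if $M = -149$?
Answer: $-17990$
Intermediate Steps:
$y{\left(K,Z \right)} = -17$ ($y{\left(K,Z \right)} = -5 - 12 = -17$)
$\left(\left(\left(M - 16\right) + 112\right) + y{\left(-19,-20 \right)}\right) \left(\left(-1\right) \left(-257\right)\right) = \left(\left(\left(-149 - 16\right) + 112\right) - 17\right) \left(\left(-1\right) \left(-257\right)\right) = \left(\left(-165 + 112\right) - 17\right) 257 = \left(-53 - 17\right) 257 = \left(-70\right) 257 = -17990$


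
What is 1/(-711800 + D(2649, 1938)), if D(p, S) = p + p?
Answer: -1/706502 ≈ -1.4154e-6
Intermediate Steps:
D(p, S) = 2*p
1/(-711800 + D(2649, 1938)) = 1/(-711800 + 2*2649) = 1/(-711800 + 5298) = 1/(-706502) = -1/706502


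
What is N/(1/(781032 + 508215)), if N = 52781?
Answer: 68047745907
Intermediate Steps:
N/(1/(781032 + 508215)) = 52781/(1/(781032 + 508215)) = 52781/(1/1289247) = 52781*1289247 = 68047745907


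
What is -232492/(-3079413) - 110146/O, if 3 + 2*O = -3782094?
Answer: 173075260480/1294070963229 ≈ 0.13374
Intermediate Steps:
O = -3782097/2 (O = -3/2 + (1/2)*(-3782094) = -3/2 - 1891047 = -3782097/2 ≈ -1.8910e+6)
-232492/(-3079413) - 110146/O = -232492/(-3079413) - 110146/(-3782097/2) = -232492*(-1/3079413) - 110146*(-2/3782097) = 232492/3079413 + 220292/3782097 = 173075260480/1294070963229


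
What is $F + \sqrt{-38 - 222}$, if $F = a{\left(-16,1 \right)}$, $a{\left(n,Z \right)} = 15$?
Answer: $15 + 2 i \sqrt{65} \approx 15.0 + 16.125 i$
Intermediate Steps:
$F = 15$
$F + \sqrt{-38 - 222} = 15 + \sqrt{-38 - 222} = 15 + \sqrt{-260} = 15 + 2 i \sqrt{65}$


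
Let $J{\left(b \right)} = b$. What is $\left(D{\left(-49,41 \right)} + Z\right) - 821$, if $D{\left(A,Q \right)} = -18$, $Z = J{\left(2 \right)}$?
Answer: $-837$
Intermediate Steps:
$Z = 2$
$\left(D{\left(-49,41 \right)} + Z\right) - 821 = \left(-18 + 2\right) - 821 = -16 - 821 = -837$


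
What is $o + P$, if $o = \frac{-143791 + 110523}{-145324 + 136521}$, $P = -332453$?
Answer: $- \frac{2926550491}{8803} \approx -3.3245 \cdot 10^{5}$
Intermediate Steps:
$o = \frac{33268}{8803}$ ($o = - \frac{33268}{-8803} = \left(-33268\right) \left(- \frac{1}{8803}\right) = \frac{33268}{8803} \approx 3.7792$)
$o + P = \frac{33268}{8803} - 332453 = - \frac{2926550491}{8803}$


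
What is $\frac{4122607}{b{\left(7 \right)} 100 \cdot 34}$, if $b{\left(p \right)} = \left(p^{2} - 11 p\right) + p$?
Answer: $- \frac{4122607}{71400} \approx -57.74$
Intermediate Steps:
$b{\left(p \right)} = p^{2} - 10 p$
$\frac{4122607}{b{\left(7 \right)} 100 \cdot 34} = \frac{4122607}{7 \left(-10 + 7\right) 100 \cdot 34} = \frac{4122607}{7 \left(-3\right) 100 \cdot 34} = \frac{4122607}{\left(-21\right) 100 \cdot 34} = \frac{4122607}{\left(-2100\right) 34} = \frac{4122607}{-71400} = 4122607 \left(- \frac{1}{71400}\right) = - \frac{4122607}{71400}$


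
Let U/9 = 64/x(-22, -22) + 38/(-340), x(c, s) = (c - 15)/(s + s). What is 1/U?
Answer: 6290/4302153 ≈ 0.0014621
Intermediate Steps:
x(c, s) = (-15 + c)/(2*s) (x(c, s) = (-15 + c)/((2*s)) = (-15 + c)*(1/(2*s)) = (-15 + c)/(2*s))
U = 4302153/6290 (U = 9*(64/(((1/2)*(-15 - 22)/(-22))) + 38/(-340)) = 9*(64/(((1/2)*(-1/22)*(-37))) + 38*(-1/340)) = 9*(64/(37/44) - 19/170) = 9*(64*(44/37) - 19/170) = 9*(2816/37 - 19/170) = 9*(478017/6290) = 4302153/6290 ≈ 683.97)
1/U = 1/(4302153/6290) = 6290/4302153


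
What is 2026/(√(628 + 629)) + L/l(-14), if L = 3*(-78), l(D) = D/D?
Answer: -234 + 2026*√1257/1257 ≈ -176.86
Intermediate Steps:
l(D) = 1
L = -234
2026/(√(628 + 629)) + L/l(-14) = 2026/(√(628 + 629)) - 234/1 = 2026/(√1257) - 234*1 = 2026*(√1257/1257) - 234 = 2026*√1257/1257 - 234 = -234 + 2026*√1257/1257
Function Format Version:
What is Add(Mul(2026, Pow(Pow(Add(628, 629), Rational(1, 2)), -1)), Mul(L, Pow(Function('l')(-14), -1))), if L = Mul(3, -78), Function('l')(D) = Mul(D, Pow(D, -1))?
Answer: Add(-234, Mul(Rational(2026, 1257), Pow(1257, Rational(1, 2)))) ≈ -176.86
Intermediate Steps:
Function('l')(D) = 1
L = -234
Add(Mul(2026, Pow(Pow(Add(628, 629), Rational(1, 2)), -1)), Mul(L, Pow(Function('l')(-14), -1))) = Add(Mul(2026, Pow(Pow(Add(628, 629), Rational(1, 2)), -1)), Mul(-234, Pow(1, -1))) = Add(Mul(2026, Pow(Pow(1257, Rational(1, 2)), -1)), Mul(-234, 1)) = Add(Mul(2026, Mul(Rational(1, 1257), Pow(1257, Rational(1, 2)))), -234) = Add(Mul(Rational(2026, 1257), Pow(1257, Rational(1, 2))), -234) = Add(-234, Mul(Rational(2026, 1257), Pow(1257, Rational(1, 2))))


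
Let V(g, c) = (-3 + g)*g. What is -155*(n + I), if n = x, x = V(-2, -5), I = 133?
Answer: -22165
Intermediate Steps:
V(g, c) = g*(-3 + g)
x = 10 (x = -2*(-3 - 2) = -2*(-5) = 10)
n = 10
-155*(n + I) = -155*(10 + 133) = -155*143 = -22165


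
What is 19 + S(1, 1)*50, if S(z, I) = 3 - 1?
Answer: 119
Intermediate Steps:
S(z, I) = 2
19 + S(1, 1)*50 = 19 + 2*50 = 19 + 100 = 119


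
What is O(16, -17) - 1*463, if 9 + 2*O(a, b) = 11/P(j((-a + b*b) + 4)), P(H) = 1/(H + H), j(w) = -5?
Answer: -1045/2 ≈ -522.50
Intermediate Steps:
P(H) = 1/(2*H)
O(a, b) = -119/2 (O(a, b) = -9/2 + (11/(((½)/(-5))))/2 = -9/2 + (11/(((½)*(-⅕))))/2 = -9/2 + (11/(-⅒))/2 = -9/2 + (11*(-10))/2 = -9/2 + (½)*(-110) = -9/2 - 55 = -119/2)
O(16, -17) - 1*463 = -119/2 - 1*463 = -119/2 - 463 = -1045/2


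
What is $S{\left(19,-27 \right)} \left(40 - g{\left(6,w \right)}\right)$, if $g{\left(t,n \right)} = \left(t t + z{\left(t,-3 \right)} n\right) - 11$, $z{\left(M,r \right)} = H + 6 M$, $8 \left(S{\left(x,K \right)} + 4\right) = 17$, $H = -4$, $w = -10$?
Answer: $- \frac{5025}{8} \approx -628.13$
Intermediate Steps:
$S{\left(x,K \right)} = - \frac{15}{8}$ ($S{\left(x,K \right)} = -4 + \frac{1}{8} \cdot 17 = -4 + \frac{17}{8} = - \frac{15}{8}$)
$z{\left(M,r \right)} = -4 + 6 M$
$g{\left(t,n \right)} = -11 + t^{2} + n \left(-4 + 6 t\right)$ ($g{\left(t,n \right)} = \left(t t + \left(-4 + 6 t\right) n\right) - 11 = \left(t^{2} + n \left(-4 + 6 t\right)\right) - 11 = -11 + t^{2} + n \left(-4 + 6 t\right)$)
$S{\left(19,-27 \right)} \left(40 - g{\left(6,w \right)}\right) = - \frac{15 \left(40 - \left(-11 + 6^{2} + 2 \left(-10\right) \left(-2 + 3 \cdot 6\right)\right)\right)}{8} = - \frac{15 \left(40 - \left(-11 + 36 + 2 \left(-10\right) \left(-2 + 18\right)\right)\right)}{8} = - \frac{15 \left(40 - \left(-11 + 36 + 2 \left(-10\right) 16\right)\right)}{8} = - \frac{15 \left(40 - \left(-11 + 36 - 320\right)\right)}{8} = - \frac{15 \left(40 - -295\right)}{8} = - \frac{15 \left(40 + 295\right)}{8} = \left(- \frac{15}{8}\right) 335 = - \frac{5025}{8}$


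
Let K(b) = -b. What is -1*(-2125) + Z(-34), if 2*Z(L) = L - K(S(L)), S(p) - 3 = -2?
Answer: 4217/2 ≈ 2108.5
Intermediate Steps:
S(p) = 1 (S(p) = 3 - 2 = 1)
Z(L) = 1/2 + L/2 (Z(L) = (L - (-1))/2 = (L - 1*(-1))/2 = (L + 1)/2 = (1 + L)/2 = 1/2 + L/2)
-1*(-2125) + Z(-34) = -1*(-2125) + (1/2 + (1/2)*(-34)) = 2125 + (1/2 - 17) = 2125 - 33/2 = 4217/2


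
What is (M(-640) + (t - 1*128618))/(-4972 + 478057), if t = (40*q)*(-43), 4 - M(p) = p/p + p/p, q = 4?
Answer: -135496/473085 ≈ -0.28641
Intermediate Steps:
M(p) = 2 (M(p) = 4 - (p/p + p/p) = 4 - (1 + 1) = 4 - 1*2 = 4 - 2 = 2)
t = -6880 (t = (40*4)*(-43) = 160*(-43) = -6880)
(M(-640) + (t - 1*128618))/(-4972 + 478057) = (2 + (-6880 - 1*128618))/(-4972 + 478057) = (2 + (-6880 - 128618))/473085 = (2 - 135498)*(1/473085) = -135496*1/473085 = -135496/473085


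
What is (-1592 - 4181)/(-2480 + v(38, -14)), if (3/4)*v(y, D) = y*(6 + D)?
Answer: 17319/8656 ≈ 2.0008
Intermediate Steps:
v(y, D) = 4*y*(6 + D)/3 (v(y, D) = 4*(y*(6 + D))/3 = 4*y*(6 + D)/3)
(-1592 - 4181)/(-2480 + v(38, -14)) = (-1592 - 4181)/(-2480 + (4/3)*38*(6 - 14)) = -5773/(-2480 + (4/3)*38*(-8)) = -5773/(-2480 - 1216/3) = -5773/(-8656/3) = -5773*(-3/8656) = 17319/8656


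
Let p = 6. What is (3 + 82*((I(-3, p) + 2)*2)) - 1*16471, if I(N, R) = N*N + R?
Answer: -13680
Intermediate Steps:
I(N, R) = R + N² (I(N, R) = N² + R = R + N²)
(3 + 82*((I(-3, p) + 2)*2)) - 1*16471 = (3 + 82*(((6 + (-3)²) + 2)*2)) - 1*16471 = (3 + 82*(((6 + 9) + 2)*2)) - 16471 = (3 + 82*((15 + 2)*2)) - 16471 = (3 + 82*(17*2)) - 16471 = (3 + 82*34) - 16471 = (3 + 2788) - 16471 = 2791 - 16471 = -13680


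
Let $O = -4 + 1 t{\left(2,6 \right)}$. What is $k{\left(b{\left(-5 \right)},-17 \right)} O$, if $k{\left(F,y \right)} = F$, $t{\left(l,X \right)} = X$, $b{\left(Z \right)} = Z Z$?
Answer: $50$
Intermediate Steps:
$b{\left(Z \right)} = Z^{2}$
$O = 2$ ($O = -4 + 1 \cdot 6 = -4 + 6 = 2$)
$k{\left(b{\left(-5 \right)},-17 \right)} O = \left(-5\right)^{2} \cdot 2 = 25 \cdot 2 = 50$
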